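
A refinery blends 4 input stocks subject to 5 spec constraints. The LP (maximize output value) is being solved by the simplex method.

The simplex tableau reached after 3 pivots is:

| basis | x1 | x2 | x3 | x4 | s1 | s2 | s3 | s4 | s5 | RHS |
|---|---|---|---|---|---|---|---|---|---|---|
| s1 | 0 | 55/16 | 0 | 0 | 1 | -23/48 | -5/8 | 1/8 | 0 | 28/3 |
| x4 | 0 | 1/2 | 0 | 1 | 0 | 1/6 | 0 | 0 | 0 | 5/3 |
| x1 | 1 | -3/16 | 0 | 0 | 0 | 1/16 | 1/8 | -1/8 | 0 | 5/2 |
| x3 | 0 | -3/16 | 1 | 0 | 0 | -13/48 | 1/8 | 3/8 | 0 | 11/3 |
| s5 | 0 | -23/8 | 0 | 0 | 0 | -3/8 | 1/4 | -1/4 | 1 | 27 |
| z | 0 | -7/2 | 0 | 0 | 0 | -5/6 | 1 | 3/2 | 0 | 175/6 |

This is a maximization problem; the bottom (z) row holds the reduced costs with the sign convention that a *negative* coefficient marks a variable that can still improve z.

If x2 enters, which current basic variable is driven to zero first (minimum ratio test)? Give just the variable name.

s1

Ratios: row 1 (s1): (28/3)/(55/16) = 448/165; row 2 (x4): (5/3)/(1/2) = 10/3; row 3 (x1): entry -3/16 ≤ 0, skip; row 4 (x3): entry -3/16 ≤ 0, skip; row 5 (s5): entry -23/8 ≤ 0, skip.
Minimum ratio 448/165 is in the s1 row, so s1 leaves.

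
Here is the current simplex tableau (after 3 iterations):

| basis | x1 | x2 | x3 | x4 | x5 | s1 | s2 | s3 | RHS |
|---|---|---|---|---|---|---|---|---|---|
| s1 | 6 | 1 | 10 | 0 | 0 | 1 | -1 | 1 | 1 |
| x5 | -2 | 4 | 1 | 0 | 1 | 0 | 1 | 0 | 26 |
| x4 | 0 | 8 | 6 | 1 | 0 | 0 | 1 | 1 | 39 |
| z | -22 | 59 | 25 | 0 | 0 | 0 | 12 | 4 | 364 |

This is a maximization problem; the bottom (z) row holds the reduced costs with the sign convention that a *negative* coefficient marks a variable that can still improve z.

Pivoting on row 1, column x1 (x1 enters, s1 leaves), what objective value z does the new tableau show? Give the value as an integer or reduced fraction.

1103/3

Minimum ratio for x1: 1/6 = 1/6.
z changes by −(z-row coeff of x1)·ratio = −(-22)·(1/6) = 11/3.
New z = 364 + (11/3) = 1103/3.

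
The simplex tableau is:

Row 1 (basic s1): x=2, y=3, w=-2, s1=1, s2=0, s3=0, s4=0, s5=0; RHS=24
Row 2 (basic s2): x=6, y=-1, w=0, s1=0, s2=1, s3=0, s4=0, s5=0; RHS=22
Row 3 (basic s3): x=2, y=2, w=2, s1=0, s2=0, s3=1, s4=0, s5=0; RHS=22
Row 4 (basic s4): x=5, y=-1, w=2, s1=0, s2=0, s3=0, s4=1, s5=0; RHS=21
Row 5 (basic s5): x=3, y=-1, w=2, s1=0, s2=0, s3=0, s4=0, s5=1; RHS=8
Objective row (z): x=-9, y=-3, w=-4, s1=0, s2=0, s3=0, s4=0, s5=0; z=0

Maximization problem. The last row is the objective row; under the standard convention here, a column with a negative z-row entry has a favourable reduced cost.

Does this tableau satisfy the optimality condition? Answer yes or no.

Column x has objective-row coefficient -9, which is negative; an improving pivot exists, so not yet optimal.

no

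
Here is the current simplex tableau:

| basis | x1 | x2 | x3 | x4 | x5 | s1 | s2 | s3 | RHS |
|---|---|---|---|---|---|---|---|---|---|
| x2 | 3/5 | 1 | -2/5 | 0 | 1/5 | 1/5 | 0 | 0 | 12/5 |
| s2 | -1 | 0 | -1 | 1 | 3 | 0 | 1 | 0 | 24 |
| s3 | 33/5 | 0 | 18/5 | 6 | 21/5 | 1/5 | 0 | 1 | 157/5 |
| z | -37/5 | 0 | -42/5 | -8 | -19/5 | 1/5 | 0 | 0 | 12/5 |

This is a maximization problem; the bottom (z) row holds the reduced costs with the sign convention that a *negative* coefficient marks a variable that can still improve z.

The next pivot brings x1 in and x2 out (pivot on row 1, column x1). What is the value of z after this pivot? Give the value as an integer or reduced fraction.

32

Minimum ratio for x1: (12/5)/(3/5) = 4.
z changes by −(z-row coeff of x1)·ratio = −(-37/5)·4 = 148/5.
New z = 12/5 + (148/5) = 32.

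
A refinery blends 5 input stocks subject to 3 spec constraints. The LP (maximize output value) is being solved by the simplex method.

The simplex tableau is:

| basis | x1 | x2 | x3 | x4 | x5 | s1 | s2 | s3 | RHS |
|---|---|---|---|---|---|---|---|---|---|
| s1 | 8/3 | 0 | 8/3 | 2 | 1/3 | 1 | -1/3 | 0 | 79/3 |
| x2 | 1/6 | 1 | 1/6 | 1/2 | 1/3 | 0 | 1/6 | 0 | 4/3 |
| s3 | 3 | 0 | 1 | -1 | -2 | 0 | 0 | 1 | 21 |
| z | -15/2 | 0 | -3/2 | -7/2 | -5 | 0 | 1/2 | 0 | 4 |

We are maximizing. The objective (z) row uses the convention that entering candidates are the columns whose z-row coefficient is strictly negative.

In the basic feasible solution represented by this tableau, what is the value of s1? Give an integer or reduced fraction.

s1 is basic (row 1); its value is the RHS of that row: 79/3.

79/3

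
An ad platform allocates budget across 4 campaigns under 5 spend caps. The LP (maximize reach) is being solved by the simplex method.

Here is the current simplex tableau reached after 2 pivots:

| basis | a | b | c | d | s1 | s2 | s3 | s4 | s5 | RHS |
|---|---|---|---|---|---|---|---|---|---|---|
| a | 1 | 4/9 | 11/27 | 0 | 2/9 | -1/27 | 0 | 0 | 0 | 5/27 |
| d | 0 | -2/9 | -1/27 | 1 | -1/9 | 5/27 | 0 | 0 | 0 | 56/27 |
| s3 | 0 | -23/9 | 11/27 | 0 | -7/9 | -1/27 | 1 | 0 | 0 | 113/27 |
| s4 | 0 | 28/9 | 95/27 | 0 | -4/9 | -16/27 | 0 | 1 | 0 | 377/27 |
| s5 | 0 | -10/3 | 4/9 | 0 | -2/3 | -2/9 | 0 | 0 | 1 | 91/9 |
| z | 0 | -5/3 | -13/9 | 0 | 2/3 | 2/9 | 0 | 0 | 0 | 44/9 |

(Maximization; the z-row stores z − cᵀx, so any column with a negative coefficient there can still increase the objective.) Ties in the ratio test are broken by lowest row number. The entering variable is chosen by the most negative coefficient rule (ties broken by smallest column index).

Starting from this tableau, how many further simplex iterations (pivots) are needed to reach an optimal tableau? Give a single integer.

pivot: b in, a out → z = 67/12
No improving column remains; optimal.

1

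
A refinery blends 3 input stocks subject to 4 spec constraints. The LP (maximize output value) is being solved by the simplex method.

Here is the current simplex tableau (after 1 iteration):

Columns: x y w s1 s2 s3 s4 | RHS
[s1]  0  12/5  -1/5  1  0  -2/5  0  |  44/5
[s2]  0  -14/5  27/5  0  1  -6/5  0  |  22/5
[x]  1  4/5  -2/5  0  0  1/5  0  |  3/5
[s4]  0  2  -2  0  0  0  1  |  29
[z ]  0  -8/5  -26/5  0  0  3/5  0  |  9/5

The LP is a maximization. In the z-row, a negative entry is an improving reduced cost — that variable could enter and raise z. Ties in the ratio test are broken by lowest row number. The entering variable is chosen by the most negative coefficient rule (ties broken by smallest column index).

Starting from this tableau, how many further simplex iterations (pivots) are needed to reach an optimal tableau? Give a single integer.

2

pivot: w in, s2 out → z = 163/27
pivot: y in, x out → z = 51/4
No improving column remains; optimal.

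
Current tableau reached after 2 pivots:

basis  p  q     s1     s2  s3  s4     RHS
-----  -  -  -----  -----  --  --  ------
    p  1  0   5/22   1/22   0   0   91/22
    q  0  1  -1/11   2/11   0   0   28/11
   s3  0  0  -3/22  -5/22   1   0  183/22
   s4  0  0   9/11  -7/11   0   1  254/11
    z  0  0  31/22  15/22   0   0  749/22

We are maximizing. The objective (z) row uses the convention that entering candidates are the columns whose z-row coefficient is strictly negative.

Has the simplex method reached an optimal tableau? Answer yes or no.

No objective-row coefficient is strictly negative, so no entering variable exists; the tableau is optimal.

yes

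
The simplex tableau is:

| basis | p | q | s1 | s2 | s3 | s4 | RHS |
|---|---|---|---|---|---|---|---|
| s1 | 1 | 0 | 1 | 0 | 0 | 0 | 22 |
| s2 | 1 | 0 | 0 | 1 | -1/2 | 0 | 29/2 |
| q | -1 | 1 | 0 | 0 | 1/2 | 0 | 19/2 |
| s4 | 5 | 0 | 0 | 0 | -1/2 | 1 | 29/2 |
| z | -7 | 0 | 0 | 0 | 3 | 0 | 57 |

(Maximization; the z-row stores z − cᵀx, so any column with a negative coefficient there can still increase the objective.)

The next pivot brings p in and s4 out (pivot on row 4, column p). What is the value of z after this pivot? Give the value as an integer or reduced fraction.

773/10

Minimum ratio for p: (29/2)/5 = 29/10.
z changes by −(z-row coeff of p)·ratio = −(-7)·(29/10) = 203/10.
New z = 57 + (203/10) = 773/10.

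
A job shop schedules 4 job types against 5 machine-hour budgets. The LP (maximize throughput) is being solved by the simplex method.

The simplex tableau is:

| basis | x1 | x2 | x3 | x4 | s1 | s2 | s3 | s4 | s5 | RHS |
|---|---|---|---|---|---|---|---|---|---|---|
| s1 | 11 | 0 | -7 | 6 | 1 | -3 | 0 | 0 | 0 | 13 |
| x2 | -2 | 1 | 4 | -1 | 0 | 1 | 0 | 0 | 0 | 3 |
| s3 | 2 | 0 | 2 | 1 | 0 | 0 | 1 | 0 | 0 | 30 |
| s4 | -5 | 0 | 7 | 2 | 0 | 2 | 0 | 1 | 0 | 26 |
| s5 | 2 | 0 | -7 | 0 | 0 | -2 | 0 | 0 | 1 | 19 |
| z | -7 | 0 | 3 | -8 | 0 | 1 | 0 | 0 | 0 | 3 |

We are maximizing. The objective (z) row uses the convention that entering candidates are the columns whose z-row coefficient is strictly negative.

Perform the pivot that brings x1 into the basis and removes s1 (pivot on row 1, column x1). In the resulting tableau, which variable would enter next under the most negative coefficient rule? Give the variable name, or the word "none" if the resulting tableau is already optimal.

Pivot element 11. New z-row = old z-row − (-7)·(row 1/11).
Updated z-row coefficients: x1: 0, x2: 0, x3: -16/11, x4: -46/11, s1: 7/11, s2: -10/11, s3: 0, s4: 0, s5: 0.
The most negative is -46/11 in column x4, so x4 would enter next.

x4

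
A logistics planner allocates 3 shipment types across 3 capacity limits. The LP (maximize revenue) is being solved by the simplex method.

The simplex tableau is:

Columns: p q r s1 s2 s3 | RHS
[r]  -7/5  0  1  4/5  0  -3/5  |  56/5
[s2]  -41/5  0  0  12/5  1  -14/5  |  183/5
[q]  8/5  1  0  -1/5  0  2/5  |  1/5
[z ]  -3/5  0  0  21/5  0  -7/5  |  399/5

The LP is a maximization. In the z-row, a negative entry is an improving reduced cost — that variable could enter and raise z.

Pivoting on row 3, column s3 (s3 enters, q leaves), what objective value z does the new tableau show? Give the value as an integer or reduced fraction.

Minimum ratio for s3: (1/5)/(2/5) = 1/2.
z changes by −(z-row coeff of s3)·ratio = −(-7/5)·(1/2) = 7/10.
New z = 399/5 + (7/10) = 161/2.

161/2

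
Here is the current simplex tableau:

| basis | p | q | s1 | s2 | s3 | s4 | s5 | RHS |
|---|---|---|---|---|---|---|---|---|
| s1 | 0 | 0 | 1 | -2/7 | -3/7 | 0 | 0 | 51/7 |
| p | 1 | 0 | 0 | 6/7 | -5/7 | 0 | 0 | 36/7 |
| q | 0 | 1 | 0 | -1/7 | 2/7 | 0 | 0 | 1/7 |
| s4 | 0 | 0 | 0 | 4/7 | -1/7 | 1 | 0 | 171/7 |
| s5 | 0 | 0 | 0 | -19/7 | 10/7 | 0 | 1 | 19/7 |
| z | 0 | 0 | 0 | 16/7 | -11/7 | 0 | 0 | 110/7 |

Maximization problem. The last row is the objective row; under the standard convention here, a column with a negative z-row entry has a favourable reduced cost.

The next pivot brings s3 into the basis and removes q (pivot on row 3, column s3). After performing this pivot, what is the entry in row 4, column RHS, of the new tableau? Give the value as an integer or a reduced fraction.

Pivot element is row 3, column s3: 2/7.
Normalize row 3: new (row 3, RHS) = (1/7)/(2/7) = 1/2.
row 4 ← row 4 − (-1/7)·(new row 3): 171/7 − (-1/7)·(1/2) = 49/2.

49/2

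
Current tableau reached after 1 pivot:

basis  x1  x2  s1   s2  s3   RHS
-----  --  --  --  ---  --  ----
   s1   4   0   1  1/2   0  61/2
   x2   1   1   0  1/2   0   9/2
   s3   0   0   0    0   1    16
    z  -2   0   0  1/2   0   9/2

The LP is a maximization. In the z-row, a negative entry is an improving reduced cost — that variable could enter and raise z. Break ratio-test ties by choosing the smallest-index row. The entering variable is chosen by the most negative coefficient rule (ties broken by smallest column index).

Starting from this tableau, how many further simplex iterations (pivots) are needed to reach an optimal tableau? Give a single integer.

1

pivot: x1 in, x2 out → z = 27/2
No improving column remains; optimal.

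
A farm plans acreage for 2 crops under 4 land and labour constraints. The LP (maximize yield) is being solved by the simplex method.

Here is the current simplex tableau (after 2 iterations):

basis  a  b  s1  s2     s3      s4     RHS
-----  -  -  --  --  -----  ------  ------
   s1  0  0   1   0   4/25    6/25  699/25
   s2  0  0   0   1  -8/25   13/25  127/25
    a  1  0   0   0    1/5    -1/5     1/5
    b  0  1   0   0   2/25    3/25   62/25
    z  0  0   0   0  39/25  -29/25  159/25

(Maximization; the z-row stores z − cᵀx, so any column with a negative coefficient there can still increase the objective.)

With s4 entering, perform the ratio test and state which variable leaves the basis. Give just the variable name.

s2

Ratios: row 1 (s1): (699/25)/(6/25) = 233/2; row 2 (s2): (127/25)/(13/25) = 127/13; row 3 (a): entry -1/5 ≤ 0, skip; row 4 (b): (62/25)/(3/25) = 62/3.
Minimum ratio 127/13 is in the s2 row, so s2 leaves.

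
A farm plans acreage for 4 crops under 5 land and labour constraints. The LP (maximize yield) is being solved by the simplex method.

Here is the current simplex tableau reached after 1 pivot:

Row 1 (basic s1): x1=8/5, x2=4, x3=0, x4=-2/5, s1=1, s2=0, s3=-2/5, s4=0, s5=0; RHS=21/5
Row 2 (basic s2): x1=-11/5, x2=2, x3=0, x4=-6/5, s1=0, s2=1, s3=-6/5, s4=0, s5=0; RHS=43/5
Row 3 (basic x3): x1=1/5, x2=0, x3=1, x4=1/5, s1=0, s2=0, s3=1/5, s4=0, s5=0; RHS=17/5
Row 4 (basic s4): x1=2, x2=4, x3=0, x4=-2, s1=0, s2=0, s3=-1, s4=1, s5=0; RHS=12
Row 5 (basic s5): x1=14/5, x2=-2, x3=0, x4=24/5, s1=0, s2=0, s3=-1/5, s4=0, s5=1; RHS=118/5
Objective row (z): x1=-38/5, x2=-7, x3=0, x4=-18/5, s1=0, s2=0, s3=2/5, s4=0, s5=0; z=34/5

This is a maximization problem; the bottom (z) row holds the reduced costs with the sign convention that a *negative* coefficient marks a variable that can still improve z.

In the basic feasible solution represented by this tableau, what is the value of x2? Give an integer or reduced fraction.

0

x2 is nonbasic (not in the basis column), so its value in the current BFS is 0.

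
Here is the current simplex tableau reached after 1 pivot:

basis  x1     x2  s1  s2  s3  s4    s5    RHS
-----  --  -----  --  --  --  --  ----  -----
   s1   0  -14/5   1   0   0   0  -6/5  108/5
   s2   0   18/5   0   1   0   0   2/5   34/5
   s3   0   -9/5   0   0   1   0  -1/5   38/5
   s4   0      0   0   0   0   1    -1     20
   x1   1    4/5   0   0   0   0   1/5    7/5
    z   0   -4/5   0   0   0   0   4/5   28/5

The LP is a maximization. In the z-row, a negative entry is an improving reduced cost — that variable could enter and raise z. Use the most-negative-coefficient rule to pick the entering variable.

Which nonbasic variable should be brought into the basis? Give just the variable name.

x2

Objective-row coefficients: x1: 0, x2: -4/5, s1: 0, s2: 0, s3: 0, s4: 0, s5: 4/5.
The most negative is -4/5 in column x2, so x2 enters.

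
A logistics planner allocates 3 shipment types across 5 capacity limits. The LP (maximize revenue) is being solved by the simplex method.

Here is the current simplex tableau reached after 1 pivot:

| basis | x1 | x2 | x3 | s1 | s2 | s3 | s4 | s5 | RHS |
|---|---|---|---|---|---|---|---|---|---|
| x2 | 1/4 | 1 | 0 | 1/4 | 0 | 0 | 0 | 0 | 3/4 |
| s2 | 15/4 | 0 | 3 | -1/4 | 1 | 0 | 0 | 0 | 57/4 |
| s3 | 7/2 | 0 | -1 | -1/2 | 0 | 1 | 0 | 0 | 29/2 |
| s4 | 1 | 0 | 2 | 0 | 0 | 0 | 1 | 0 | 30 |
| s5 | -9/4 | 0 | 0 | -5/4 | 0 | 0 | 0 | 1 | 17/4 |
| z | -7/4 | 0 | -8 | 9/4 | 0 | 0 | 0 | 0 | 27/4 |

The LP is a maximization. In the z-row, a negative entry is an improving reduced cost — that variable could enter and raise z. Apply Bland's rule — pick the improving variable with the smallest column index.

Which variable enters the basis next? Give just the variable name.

Objective-row coefficients: x1: -7/4, x2: 0, x3: -8, s1: 9/4, s2: 0, s3: 0, s4: 0, s5: 0.
Improving columns: x1, x3. Bland's rule picks the smallest column index → x1.

x1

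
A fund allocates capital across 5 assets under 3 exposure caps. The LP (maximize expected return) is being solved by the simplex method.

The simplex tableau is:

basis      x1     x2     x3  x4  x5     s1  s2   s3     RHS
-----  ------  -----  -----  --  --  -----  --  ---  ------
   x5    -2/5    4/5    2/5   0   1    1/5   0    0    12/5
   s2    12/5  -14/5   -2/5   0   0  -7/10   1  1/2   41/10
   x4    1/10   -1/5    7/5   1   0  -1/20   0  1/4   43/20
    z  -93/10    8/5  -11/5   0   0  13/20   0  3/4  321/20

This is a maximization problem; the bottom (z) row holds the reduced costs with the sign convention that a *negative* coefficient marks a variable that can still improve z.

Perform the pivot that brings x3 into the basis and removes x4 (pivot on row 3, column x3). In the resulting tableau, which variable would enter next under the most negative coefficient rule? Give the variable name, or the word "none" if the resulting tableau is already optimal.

x1

Pivot element 7/5. New z-row = old z-row − (-11/5)·(row 3/(7/5)).
Updated z-row coefficients: x1: -64/7, x2: 9/7, x3: 0, x4: 11/7, x5: 0, s1: 4/7, s2: 0, s3: 8/7.
The most negative is -64/7 in column x1, so x1 would enter next.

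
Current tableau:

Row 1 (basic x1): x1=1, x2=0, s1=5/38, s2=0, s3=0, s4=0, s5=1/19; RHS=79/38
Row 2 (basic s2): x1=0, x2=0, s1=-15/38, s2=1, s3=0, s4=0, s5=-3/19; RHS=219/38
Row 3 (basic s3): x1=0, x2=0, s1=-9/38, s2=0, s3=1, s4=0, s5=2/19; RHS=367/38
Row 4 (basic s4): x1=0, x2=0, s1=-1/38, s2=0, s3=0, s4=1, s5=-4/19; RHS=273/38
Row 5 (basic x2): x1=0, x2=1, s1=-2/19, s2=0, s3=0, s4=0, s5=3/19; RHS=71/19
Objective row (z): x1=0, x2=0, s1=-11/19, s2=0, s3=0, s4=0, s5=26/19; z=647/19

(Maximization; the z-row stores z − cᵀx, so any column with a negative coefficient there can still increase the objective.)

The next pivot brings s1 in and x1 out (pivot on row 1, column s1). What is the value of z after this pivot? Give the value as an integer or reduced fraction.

216/5

Minimum ratio for s1: (79/38)/(5/38) = 79/5.
z changes by −(z-row coeff of s1)·ratio = −(-11/19)·(79/5) = 869/95.
New z = 647/19 + (869/95) = 216/5.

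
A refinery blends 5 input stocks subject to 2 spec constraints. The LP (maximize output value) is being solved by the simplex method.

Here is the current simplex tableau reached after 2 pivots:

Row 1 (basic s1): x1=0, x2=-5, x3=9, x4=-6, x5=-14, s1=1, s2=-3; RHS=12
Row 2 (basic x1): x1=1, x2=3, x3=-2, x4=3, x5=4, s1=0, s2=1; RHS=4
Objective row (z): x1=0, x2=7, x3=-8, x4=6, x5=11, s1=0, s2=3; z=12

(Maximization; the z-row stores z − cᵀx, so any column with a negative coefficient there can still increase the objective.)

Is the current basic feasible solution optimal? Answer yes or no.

no

Column x3 has objective-row coefficient -8, which is negative; an improving pivot exists, so not yet optimal.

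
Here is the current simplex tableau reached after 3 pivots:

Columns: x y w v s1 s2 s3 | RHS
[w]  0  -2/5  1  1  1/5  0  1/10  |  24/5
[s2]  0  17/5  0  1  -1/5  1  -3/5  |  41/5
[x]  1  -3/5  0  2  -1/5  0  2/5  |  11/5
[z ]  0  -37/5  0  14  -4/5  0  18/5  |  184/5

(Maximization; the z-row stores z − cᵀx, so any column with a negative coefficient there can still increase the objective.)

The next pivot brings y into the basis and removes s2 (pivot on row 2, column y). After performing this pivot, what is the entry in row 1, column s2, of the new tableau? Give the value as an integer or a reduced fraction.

2/17

Pivot element is row 2, column y: 17/5.
Normalize row 2: new (row 2, s2) = 1/(17/5) = 5/17.
row 1 ← row 1 − (-2/5)·(new row 2): 0 − (-2/5)·(5/17) = 2/17.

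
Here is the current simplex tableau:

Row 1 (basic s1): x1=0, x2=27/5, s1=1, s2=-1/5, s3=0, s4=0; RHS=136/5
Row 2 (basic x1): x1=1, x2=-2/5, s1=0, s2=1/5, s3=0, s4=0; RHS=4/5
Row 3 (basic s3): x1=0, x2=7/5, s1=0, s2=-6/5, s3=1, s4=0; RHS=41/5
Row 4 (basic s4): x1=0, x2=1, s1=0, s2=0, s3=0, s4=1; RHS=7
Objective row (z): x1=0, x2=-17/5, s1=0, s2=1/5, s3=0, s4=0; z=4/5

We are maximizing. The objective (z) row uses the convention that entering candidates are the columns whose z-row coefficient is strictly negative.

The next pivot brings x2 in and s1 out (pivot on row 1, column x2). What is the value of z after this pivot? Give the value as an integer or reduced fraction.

484/27

Minimum ratio for x2: (136/5)/(27/5) = 136/27.
z changes by −(z-row coeff of x2)·ratio = −(-17/5)·(136/27) = 2312/135.
New z = 4/5 + (2312/135) = 484/27.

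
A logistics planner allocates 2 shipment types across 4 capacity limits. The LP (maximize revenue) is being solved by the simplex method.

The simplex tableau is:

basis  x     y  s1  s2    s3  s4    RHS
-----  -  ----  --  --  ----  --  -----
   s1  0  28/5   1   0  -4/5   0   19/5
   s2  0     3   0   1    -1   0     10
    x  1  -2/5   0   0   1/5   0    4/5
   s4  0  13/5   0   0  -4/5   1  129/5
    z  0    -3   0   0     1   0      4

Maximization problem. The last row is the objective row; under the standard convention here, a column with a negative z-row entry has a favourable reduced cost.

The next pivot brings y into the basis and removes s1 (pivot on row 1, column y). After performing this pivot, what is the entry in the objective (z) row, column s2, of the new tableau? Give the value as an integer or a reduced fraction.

0

Pivot element is row 1, column y: 28/5.
Normalize row 1: new (row 1, s2) = 0/(28/5) = 0.
z-row ← z-row − (-3)·(new row 1): 0 − (-3)·0 = 0.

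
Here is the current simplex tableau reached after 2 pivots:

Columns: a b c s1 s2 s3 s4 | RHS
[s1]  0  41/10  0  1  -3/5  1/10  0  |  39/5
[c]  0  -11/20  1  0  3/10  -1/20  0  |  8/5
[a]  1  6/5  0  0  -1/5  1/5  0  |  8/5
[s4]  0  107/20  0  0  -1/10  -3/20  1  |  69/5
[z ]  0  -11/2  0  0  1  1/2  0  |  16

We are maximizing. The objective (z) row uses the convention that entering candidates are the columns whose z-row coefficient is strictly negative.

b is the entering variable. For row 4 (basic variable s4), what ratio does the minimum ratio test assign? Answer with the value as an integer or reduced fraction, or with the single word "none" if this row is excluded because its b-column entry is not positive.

276/107

Ratio = RHS / (b entry) = (69/5) / (107/20) = 276/107.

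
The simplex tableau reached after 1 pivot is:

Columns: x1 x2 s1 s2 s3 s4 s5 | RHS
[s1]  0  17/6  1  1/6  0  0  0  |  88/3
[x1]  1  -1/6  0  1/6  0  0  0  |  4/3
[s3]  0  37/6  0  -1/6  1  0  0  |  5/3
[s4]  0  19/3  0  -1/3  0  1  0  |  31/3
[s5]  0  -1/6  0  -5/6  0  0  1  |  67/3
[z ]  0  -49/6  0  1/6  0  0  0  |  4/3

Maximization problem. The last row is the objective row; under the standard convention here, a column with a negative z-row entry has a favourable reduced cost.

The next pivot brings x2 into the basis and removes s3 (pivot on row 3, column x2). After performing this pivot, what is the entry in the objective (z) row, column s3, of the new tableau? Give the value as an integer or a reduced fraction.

Pivot element is row 3, column x2: 37/6.
Normalize row 3: new (row 3, s3) = 1/(37/6) = 6/37.
z-row ← z-row − (-49/6)·(new row 3): 0 − (-49/6)·(6/37) = 49/37.

49/37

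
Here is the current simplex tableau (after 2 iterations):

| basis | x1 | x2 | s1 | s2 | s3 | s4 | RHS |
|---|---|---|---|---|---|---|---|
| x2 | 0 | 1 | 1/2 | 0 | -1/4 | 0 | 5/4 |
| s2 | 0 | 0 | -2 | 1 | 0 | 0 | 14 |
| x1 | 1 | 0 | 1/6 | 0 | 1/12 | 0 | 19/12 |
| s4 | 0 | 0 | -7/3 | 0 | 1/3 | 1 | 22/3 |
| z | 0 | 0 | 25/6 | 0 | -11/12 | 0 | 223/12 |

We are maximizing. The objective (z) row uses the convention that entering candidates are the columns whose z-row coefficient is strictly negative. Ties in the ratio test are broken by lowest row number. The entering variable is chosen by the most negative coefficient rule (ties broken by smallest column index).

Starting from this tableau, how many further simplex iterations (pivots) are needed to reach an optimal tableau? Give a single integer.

1

pivot: s3 in, x1 out → z = 36
No improving column remains; optimal.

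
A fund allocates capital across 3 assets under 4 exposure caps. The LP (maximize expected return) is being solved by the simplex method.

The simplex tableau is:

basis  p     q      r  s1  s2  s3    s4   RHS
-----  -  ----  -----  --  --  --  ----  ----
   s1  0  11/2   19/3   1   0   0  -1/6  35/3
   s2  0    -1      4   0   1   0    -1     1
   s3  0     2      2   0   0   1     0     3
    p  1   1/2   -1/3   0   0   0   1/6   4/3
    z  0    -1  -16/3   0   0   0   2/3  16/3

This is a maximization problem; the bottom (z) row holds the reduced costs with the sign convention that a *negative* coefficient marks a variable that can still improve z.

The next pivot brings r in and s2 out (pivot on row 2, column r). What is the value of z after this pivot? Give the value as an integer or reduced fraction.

20/3

Minimum ratio for r: 1/4 = 1/4.
z changes by −(z-row coeff of r)·ratio = −(-16/3)·(1/4) = 4/3.
New z = 16/3 + (4/3) = 20/3.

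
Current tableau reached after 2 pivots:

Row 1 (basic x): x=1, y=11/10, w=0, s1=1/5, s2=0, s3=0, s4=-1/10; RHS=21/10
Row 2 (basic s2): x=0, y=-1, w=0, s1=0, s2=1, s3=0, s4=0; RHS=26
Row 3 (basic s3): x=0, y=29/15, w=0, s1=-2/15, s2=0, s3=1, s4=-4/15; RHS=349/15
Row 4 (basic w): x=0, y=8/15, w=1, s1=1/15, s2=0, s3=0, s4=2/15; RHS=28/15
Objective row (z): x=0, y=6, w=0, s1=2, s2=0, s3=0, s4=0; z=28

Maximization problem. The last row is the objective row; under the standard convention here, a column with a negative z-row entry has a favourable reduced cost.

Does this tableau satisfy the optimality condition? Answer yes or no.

No objective-row coefficient is strictly negative, so no entering variable exists; the tableau is optimal.

yes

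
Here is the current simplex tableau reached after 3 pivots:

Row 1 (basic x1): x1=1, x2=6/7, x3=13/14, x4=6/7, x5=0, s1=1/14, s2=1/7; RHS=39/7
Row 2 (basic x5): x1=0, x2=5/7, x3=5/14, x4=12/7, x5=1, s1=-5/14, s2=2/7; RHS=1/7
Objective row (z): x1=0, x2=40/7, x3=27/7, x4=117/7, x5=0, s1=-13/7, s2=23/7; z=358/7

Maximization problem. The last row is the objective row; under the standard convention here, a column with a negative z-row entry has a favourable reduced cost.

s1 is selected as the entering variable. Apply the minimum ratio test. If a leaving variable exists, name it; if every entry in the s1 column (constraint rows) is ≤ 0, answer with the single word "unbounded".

x1

Ratios: row 1 (x1): (39/7)/(1/14) = 78; row 2 (x5): entry -5/14 ≤ 0, skip.
Minimum ratio is in the x1 row, so x1 leaves.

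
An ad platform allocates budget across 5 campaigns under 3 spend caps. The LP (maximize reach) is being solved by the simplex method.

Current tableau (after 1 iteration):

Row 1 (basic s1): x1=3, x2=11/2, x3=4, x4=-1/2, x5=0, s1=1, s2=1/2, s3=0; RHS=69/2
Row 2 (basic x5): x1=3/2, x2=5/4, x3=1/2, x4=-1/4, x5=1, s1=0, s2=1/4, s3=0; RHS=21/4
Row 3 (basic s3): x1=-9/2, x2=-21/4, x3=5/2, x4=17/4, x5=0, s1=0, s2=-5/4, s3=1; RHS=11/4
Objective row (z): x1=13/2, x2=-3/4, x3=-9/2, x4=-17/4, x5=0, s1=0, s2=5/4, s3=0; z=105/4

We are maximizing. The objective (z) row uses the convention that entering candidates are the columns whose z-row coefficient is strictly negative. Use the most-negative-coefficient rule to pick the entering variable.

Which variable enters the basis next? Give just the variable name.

Objective-row coefficients: x1: 13/2, x2: -3/4, x3: -9/2, x4: -17/4, x5: 0, s1: 0, s2: 5/4, s3: 0.
The most negative is -9/2 in column x3, so x3 enters.

x3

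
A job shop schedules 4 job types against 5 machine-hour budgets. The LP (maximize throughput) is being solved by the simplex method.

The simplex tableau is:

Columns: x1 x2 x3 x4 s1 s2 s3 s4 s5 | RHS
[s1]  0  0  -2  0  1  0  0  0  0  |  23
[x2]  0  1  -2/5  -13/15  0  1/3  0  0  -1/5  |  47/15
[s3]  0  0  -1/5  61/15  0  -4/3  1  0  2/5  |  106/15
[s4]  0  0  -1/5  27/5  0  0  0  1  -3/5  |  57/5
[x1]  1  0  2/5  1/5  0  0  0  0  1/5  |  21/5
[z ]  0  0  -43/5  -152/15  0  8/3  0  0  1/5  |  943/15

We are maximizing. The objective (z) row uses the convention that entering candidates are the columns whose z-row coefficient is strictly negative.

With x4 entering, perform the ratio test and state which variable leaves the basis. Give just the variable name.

s3

Ratios: row 1 (s1): entry 0 ≤ 0, skip; row 2 (x2): entry -13/15 ≤ 0, skip; row 3 (s3): (106/15)/(61/15) = 106/61; row 4 (s4): (57/5)/(27/5) = 19/9; row 5 (x1): (21/5)/(1/5) = 21.
Minimum ratio 106/61 is in the s3 row, so s3 leaves.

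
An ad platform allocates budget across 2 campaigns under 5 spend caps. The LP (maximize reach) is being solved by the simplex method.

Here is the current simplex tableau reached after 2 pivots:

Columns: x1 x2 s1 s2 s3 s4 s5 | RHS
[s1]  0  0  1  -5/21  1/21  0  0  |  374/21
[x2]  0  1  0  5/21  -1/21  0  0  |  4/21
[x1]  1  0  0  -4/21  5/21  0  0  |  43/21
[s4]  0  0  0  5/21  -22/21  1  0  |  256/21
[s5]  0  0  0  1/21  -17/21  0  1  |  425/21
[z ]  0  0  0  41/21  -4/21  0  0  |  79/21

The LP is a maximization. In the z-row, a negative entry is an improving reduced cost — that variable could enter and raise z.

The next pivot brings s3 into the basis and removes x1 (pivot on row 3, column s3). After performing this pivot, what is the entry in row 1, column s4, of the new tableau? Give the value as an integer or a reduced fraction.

0

Pivot element is row 3, column s3: 5/21.
Normalize row 3: new (row 3, s4) = 0/(5/21) = 0.
row 1 ← row 1 − (1/21)·(new row 3): 0 − (1/21)·0 = 0.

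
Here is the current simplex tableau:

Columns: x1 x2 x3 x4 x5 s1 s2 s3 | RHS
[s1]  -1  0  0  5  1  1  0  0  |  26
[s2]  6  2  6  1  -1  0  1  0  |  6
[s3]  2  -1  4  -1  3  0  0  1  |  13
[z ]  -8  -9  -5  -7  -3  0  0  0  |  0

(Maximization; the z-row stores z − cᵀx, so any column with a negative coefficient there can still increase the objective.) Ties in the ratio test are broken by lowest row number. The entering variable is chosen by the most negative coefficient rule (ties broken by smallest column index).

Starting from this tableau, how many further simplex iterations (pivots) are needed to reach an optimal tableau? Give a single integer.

pivot: x2 in, s2 out → z = 27
pivot: x5 in, s3 out → z = 75
pivot: x4 in, s1 out → z = 1171/13
No improving column remains; optimal.

3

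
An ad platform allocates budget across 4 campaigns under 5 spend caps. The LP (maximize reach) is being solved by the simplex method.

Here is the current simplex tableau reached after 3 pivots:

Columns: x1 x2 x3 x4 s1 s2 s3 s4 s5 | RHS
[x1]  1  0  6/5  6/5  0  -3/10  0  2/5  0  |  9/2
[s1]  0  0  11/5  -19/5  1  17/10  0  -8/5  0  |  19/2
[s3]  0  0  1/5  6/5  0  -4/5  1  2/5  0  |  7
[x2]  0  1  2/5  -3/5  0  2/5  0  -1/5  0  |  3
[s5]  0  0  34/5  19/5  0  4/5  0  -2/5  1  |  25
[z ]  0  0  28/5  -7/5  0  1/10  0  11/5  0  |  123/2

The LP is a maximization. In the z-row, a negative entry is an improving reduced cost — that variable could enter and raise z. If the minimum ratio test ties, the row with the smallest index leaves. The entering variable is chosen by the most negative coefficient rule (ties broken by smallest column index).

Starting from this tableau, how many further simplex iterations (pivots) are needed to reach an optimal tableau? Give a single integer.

2

pivot: x4 in, x1 out → z = 267/4
pivot: s2 in, s5 out → z = 478/7
No improving column remains; optimal.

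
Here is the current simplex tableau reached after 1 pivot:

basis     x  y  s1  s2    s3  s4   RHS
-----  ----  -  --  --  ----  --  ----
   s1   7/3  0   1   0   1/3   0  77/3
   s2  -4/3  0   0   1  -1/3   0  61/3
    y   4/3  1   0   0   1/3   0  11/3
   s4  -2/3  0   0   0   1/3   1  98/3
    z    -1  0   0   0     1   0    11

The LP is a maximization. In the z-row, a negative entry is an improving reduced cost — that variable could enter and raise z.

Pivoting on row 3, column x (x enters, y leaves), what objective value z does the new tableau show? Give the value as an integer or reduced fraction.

Minimum ratio for x: (11/3)/(4/3) = 11/4.
z changes by −(z-row coeff of x)·ratio = −(-1)·(11/4) = 11/4.
New z = 11 + (11/4) = 55/4.

55/4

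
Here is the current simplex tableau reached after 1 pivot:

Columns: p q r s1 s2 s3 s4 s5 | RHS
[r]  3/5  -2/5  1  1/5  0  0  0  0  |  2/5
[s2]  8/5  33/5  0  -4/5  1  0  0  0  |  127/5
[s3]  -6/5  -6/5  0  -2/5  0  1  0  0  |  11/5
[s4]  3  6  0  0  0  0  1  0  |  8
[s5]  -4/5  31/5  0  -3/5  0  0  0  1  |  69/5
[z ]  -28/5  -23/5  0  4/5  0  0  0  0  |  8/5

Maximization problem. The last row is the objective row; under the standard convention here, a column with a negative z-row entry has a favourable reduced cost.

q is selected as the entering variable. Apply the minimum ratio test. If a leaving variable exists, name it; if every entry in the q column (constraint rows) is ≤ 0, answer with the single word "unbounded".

s4

Ratios: row 1 (r): entry -2/5 ≤ 0, skip; row 2 (s2): (127/5)/(33/5) = 127/33; row 3 (s3): entry -6/5 ≤ 0, skip; row 4 (s4): 8/6 = 4/3; row 5 (s5): (69/5)/(31/5) = 69/31.
Minimum ratio is in the s4 row, so s4 leaves.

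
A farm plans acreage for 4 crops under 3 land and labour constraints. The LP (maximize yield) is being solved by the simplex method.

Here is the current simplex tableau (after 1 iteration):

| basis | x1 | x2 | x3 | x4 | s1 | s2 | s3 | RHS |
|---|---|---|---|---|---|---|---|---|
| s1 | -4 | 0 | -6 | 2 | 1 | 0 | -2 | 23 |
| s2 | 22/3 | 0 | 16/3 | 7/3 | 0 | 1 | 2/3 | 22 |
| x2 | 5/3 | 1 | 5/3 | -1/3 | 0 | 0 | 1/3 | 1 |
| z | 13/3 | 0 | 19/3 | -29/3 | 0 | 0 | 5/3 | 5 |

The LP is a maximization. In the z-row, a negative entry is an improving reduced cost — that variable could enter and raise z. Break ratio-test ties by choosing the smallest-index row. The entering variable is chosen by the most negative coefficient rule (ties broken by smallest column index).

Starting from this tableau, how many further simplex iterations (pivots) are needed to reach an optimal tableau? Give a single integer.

1

pivot: x4 in, s2 out → z = 673/7
No improving column remains; optimal.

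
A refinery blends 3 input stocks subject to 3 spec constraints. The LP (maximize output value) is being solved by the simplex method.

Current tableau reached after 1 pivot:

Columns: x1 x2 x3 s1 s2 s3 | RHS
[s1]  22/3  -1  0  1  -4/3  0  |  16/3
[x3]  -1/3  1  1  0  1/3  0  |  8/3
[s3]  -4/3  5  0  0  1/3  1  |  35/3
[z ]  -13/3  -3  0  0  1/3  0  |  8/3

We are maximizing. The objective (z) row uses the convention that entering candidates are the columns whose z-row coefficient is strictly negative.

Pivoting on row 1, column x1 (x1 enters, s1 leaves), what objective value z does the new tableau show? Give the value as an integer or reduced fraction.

Minimum ratio for x1: (16/3)/(22/3) = 8/11.
z changes by −(z-row coeff of x1)·ratio = −(-13/3)·(8/11) = 104/33.
New z = 8/3 + (104/33) = 64/11.

64/11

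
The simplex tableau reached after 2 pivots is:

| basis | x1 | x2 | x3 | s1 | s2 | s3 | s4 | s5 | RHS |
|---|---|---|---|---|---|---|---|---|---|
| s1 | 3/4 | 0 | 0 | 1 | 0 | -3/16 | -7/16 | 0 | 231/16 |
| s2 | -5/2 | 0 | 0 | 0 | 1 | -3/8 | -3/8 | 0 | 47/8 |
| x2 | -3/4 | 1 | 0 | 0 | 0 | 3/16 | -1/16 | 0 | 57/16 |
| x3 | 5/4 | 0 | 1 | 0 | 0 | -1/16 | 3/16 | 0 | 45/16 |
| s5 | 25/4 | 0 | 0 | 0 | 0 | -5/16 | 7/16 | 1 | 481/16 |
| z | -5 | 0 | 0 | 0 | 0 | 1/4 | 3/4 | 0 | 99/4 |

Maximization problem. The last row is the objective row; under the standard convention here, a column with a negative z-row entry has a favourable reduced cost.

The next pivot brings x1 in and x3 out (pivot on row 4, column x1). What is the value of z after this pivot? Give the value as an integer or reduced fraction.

Minimum ratio for x1: (45/16)/(5/4) = 9/4.
z changes by −(z-row coeff of x1)·ratio = −(-5)·(9/4) = 45/4.
New z = 99/4 + (45/4) = 36.

36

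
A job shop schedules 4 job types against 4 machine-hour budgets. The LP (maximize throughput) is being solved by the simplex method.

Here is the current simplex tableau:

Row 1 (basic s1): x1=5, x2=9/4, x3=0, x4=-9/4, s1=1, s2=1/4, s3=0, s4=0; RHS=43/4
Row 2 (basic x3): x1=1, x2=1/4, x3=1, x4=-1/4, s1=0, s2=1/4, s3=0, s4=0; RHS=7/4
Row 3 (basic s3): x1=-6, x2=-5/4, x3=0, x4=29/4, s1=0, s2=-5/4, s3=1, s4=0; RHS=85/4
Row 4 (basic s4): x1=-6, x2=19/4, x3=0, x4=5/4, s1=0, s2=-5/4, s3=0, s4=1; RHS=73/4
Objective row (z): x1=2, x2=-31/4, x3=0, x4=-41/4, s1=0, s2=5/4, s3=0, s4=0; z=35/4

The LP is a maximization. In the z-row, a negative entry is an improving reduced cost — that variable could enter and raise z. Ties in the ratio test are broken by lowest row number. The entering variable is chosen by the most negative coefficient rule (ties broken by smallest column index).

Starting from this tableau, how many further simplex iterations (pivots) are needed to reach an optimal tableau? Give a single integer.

3

pivot: x4 in, s3 out → z = 1125/29
pivot: x2 in, s4 out → z = 267/4
pivot: x1 in, x3 out → z = 387/4
No improving column remains; optimal.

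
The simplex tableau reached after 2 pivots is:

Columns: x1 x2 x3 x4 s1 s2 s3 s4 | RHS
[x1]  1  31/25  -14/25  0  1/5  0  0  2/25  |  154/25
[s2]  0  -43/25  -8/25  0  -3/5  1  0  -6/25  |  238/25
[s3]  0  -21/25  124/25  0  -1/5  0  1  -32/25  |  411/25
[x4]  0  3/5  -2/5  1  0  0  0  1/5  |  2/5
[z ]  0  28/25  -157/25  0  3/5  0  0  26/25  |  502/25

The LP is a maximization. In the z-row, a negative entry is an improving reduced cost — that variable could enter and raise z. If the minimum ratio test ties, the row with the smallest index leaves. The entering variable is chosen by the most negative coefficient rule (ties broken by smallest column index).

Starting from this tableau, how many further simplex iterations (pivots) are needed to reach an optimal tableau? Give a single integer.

pivot: x3 in, s3 out → z = 5071/124
pivot: s4 in, x4 out → z = 205/4
No improving column remains; optimal.

2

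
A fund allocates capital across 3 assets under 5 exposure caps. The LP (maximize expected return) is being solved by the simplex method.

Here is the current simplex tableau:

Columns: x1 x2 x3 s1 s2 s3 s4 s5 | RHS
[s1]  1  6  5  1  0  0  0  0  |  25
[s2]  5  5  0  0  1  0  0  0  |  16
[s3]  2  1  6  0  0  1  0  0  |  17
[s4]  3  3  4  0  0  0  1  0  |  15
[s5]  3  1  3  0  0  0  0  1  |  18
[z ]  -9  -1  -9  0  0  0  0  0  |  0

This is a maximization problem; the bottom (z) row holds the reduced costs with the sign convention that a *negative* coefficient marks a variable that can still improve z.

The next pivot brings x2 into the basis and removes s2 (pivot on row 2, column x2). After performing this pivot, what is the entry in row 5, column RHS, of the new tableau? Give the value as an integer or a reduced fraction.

Pivot element is row 2, column x2: 5.
Normalize row 2: new (row 2, RHS) = 16/5 = 16/5.
row 5 ← row 5 − 1·(new row 2): 18 − 1·(16/5) = 74/5.

74/5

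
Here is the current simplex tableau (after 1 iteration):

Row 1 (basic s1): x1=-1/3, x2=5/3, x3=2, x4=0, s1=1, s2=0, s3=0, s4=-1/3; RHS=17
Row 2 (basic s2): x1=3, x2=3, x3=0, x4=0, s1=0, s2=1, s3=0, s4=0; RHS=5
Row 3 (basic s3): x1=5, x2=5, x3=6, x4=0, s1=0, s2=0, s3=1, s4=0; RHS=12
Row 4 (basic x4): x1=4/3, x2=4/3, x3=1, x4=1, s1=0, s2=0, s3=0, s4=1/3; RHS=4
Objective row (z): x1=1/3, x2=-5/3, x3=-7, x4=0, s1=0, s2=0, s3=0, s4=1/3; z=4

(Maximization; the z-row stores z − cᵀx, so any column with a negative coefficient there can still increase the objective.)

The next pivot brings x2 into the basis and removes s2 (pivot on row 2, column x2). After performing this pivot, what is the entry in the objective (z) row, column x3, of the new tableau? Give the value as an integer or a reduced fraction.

-7

Pivot element is row 2, column x2: 3.
Normalize row 2: new (row 2, x3) = 0/3 = 0.
z-row ← z-row − (-5/3)·(new row 2): -7 − (-5/3)·0 = -7.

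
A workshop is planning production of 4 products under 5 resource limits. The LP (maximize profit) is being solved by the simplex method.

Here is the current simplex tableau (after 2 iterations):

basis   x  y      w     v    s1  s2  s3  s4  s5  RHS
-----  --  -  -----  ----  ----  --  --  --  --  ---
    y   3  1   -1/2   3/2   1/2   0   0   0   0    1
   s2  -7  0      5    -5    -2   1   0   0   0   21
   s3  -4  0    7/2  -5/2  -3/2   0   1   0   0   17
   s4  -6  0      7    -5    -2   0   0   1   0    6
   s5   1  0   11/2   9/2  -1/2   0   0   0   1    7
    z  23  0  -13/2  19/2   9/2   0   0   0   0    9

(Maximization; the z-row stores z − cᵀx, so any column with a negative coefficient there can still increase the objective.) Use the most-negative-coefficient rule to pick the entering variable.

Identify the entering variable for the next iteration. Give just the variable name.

Objective-row coefficients: x: 23, y: 0, w: -13/2, v: 19/2, s1: 9/2, s2: 0, s3: 0, s4: 0, s5: 0.
The most negative is -13/2 in column w, so w enters.

w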